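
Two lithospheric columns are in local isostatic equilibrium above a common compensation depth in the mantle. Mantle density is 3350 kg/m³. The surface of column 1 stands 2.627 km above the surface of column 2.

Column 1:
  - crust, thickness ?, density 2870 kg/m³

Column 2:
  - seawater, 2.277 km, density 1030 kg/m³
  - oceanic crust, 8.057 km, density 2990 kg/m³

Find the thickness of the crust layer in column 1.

Take the compensation level at the base of the deeper column (depth z_c below the surface of column 1) and equate Σ ρ_i t_i down to z_c; mantle fills any gap and the z_c terms cancel.
Column 1: x×2870 + (z_c − 0 − x)×3350
Column 2: 2.627×0 + 2.277×1030 + 8.057×2990 + (z_c − 2.627 − 10.334)×3350
The z_c×3350 term appears on both sides and cancels. Collect the known terms of each column as K = Σ(ρt)_known − 3350 × (depth of known layers): K_1 = 0 − 3350×0 = 0; K_2 = 26435.74 − 3350×(2.627 + 10.334) = −16983.61.
Balance: K_1 − x×(3350 − 2870) = K_2, so x = (K_1 − K_2)/(3350 − 2870) = 16983.6/480 = 35.4 km.

35.4 km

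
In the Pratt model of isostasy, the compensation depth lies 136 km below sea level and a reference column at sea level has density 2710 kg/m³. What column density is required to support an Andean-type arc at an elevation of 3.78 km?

2640 kg/m³

Pratt balance: ρ_ref D = ρ (D + h).
ρ = ρ_ref D/(D + h) = 2710 × 136 km/(136 km + 3.78 km) = 2640 kg/m³.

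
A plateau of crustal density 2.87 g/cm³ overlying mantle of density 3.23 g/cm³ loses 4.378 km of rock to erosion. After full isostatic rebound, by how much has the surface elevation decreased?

0.488 km

Rebound u = e ρ_c/ρ_m = 4.378 km × 2.87/3.23 = 3.89 km.
Net surface drop = e − u = 4.378 km − 3.89 km = e (ρ_m − ρ_c)/ρ_m = 0.488 km.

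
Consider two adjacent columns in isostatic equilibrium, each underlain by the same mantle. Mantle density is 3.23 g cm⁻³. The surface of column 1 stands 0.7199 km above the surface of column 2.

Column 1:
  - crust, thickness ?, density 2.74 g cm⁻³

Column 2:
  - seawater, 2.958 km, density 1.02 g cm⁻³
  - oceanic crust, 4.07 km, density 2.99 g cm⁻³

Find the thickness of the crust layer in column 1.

Take the compensation level at the base of the deeper column (depth z_c below the surface of column 1) and equate Σ ρ_i t_i down to z_c; mantle fills any gap and the z_c terms cancel.
Column 1: x×2.74 + (z_c − 0 − x)×3.23
Column 2: 0.7199×0 + 2.958×1.02 + 4.07×2.99 + (z_c − 0.7199 − 7.028)×3.23
The z_c×3.23 term appears on both sides and cancels. Collect the known terms of each column as K = Σ(ρt)_known − 3.23 × (depth of known layers): K_1 = 0 − 3.23×0 = 0; K_2 = 15.18646 − 3.23×(0.7199 + 7.028) = −9.839257.
Balance: K_1 − x×(3.23 − 2.74) = K_2, so x = (K_1 − K_2)/(3.23 − 2.74) = 9.83926/0.49 = 20.1 km.

20.1 km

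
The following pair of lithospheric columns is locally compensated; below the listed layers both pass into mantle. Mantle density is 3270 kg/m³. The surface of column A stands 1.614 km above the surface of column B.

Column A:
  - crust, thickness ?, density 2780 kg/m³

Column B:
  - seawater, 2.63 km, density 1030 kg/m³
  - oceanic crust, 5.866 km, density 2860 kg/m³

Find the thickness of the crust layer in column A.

27.7 km

Take the compensation level at the base of the deeper column (depth z_c below the surface of column A) and equate Σ ρ_i t_i down to z_c; mantle fills any gap and the z_c terms cancel.
Column A: x×2780 + (z_c − 0 − x)×3270
Column B: 1.614×0 + 2.63×1030 + 5.866×2860 + (z_c − 1.614 − 8.496)×3270
The z_c×3270 term appears on both sides and cancels. Collect the known terms of each column as K = Σ(ρt)_known − 3270 × (depth of known layers): K_A = 0 − 3270×0 = 0; K_B = 19485.66 − 3270×(1.614 + 8.496) = −13574.04.
Balance: K_A − x×(3270 − 2780) = K_B, so x = (K_A − K_B)/(3270 − 2780) = 13574/490 = 27.7 km.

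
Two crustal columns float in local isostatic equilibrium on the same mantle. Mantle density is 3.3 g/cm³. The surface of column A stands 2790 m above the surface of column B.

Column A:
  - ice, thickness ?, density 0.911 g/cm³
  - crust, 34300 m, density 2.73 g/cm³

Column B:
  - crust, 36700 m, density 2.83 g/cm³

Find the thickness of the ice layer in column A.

Take the compensation level at the base of the deeper column (depth z_c below the surface of column A) and equate Σ ρ_i t_i down to z_c; mantle fills any gap and the z_c terms cancel.
Column A: x×0.911 + 34300×2.73 + (z_c − 34300 − x)×3.3
Column B: 2790×0 + 36700×2.83 + (z_c − 2790 − 36700)×3.3
The z_c×3.3 term appears on both sides and cancels. Collect the known terms of each column as K = Σ(ρt)_known − 3.3 × (depth of known layers): K_A = 93639 − 3.3×34300 = −19551; K_B = 103861 − 3.3×(2790 + 36700) = −26456.
Balance: K_A − x×(3.3 − 0.911) = K_B, so x = (K_A − K_B)/(3.3 − 0.911) = 6905/2.389 = 2890 m.

2890 m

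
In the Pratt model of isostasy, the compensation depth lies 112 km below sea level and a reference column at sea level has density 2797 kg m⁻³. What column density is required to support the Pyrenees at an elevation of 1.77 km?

2750 kg m⁻³

Pratt balance: ρ_ref D = ρ (D + h).
ρ = ρ_ref D/(D + h) = 2797 × 112 km/(112 km + 1.77 km) = 2750 kg m⁻³.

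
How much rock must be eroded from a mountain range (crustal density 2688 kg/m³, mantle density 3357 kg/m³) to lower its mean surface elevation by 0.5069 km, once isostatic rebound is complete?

Net drop Δ = e − u = e − e ρ_c/ρ_m = e (ρ_m − ρ_c)/ρ_m.
e = Δ ρ_m/(ρ_m − ρ_c) = 0.5069 km × 3357/669 = 2.54 km.

2.54 km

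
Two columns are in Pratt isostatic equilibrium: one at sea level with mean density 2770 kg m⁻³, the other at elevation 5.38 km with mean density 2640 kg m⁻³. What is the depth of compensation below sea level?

109 km

ρ_ref D = ρ (D + h) → D (ρ_ref − ρ) = ρ h.
D = ρ h/(ρ_ref − ρ) = 2640 × 5.38 km/(2770 − 2640) = 109 km.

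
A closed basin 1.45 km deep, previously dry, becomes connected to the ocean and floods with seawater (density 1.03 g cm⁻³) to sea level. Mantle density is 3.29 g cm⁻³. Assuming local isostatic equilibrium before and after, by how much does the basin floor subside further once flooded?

0.661 km

After flooding the water column is d + s deep. Its weight must equal the weight of mantle displaced by the extra subsidence s: (d + s) ρ_w = s ρ_m.
s = d ρ_w / (ρ_m − ρ_w) = 1.45 km × 1.03/(3.29 − 1.03) = 0.661 km.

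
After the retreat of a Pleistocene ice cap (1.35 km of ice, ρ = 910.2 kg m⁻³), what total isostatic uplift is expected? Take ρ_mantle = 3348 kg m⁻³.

Removing the load lets mantle flow back in; uplift u satisfies ρ_ice t = ρ_m u.
u = t ρ_ice/ρ_m = 1.35 km × 910.2/3348 = 0.367 km.

0.367 km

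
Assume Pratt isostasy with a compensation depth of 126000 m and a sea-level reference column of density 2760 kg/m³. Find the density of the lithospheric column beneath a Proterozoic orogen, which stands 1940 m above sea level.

Pratt balance: ρ_ref D = ρ (D + h).
ρ = ρ_ref D/(D + h) = 2760 × 126000 m/(126000 m + 1940 m) = 2720 kg/m³.

2720 kg/m³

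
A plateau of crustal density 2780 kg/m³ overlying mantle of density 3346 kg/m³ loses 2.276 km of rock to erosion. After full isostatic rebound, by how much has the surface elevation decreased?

0.385 km

Rebound u = e ρ_c/ρ_m = 2.276 km × 2780/3346 = 1.891 km.
Net surface drop = e − u = 2.276 km − 1.891 km = e (ρ_m − ρ_c)/ρ_m = 0.385 km.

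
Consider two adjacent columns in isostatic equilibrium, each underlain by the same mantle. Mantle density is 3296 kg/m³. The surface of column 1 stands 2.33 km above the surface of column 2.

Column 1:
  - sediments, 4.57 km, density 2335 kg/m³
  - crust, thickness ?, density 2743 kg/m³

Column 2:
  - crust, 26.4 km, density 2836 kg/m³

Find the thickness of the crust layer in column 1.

Take the compensation level at the base of the deeper column (depth z_c below the surface of column 1) and equate Σ ρ_i t_i down to z_c; mantle fills any gap and the z_c terms cancel.
Column 1: 4.57×2335 + x×2743 + (z_c − 4.57 − x)×3296
Column 2: 2.33×0 + 26.4×2836 + (z_c − 2.33 − 26.4)×3296
The z_c×3296 term appears on both sides and cancels. Collect the known terms of each column as K = Σ(ρt)_known − 3296 × (depth of known layers): K_1 = 10670.95 − 3296×4.57 = −4391.77; K_2 = 74870.4 − 3296×(2.33 + 26.4) = −19823.68.
Balance: K_1 − x×(3296 − 2743) = K_2, so x = (K_1 − K_2)/(3296 − 2743) = 15431.9/553 = 27.9 km.

27.9 km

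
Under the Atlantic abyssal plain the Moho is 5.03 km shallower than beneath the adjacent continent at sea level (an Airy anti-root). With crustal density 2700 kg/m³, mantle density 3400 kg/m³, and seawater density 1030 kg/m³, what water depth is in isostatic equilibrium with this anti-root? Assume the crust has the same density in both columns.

Replacing a thickness d of crust by seawater at the top must be balanced by replacing crust with mantle at the base: d (ρ_c − ρ_w) = a (ρ_m − ρ_c).
d = a (ρ_m − ρ_c)/(ρ_c − ρ_w) = 5.03 km × 700/1670 = 2.11 km.

2.11 km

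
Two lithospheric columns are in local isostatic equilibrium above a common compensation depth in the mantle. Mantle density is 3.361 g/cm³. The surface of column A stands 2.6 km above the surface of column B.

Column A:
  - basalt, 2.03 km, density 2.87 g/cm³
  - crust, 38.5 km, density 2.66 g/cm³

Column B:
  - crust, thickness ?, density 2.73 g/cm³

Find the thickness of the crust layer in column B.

Take the compensation level at the base of the deeper column (depth z_c below the surface of column A) and equate Σ ρ_i t_i down to z_c; mantle fills any gap and the z_c terms cancel.
Column A: 2.03×2.87 + 38.5×2.66 + (z_c − 40.53)×3.361
Column B: 2.6×0 + x×2.73 + (z_c − 2.6 − 0 − x)×3.361
The z_c×3.361 term appears on both sides and cancels. Collect the known terms of each column as K = Σ(ρt)_known − 3.361 × (depth of known layers): K_A = 108.2361 − 3.361×40.53 = −27.98523; K_B = 0 − 3.361×(2.6 + 0) = −8.7386.
Balance: K_A = K_B − x×(3.361 − 2.73), so x = (K_B − K_A)/(3.361 − 2.73) = 19.2466/0.631 = 30.5 km.

30.5 km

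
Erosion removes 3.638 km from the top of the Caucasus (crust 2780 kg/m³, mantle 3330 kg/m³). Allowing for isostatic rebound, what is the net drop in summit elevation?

0.601 km

Rebound u = e ρ_c/ρ_m = 3.638 km × 2780/3330 = 3.037 km.
Net surface drop = e − u = 3.638 km − 3.037 km = e (ρ_m − ρ_c)/ρ_m = 0.601 km.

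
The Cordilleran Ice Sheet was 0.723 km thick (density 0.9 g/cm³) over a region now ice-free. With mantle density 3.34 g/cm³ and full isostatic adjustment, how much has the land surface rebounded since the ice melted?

0.195 km

Removing the load lets mantle flow back in; uplift u satisfies ρ_ice t = ρ_m u.
u = t ρ_ice/ρ_m = 0.723 km × 0.9/3.34 = 0.195 km.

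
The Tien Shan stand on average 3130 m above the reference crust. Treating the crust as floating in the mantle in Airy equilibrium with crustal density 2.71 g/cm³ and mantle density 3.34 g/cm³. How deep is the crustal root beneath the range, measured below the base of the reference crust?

13500 m

For local isostatic compensation: the weight of the topography is balanced by the buoyancy of the root, ρ_c h = (ρ_m − ρ_c) r.
r = h · ρ_c / (ρ_m − ρ_c) = 3130 m × 2.71 / (3.34 − 2.71) = 13500 m.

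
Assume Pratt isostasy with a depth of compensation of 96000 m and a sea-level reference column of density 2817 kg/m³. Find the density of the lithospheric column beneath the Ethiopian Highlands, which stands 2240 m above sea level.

Pratt balance: ρ_ref D = ρ (D + h).
ρ = ρ_ref D/(D + h) = 2817 × 96000 m/(96000 m + 2240 m) = 2750 kg/m³.

2750 kg/m³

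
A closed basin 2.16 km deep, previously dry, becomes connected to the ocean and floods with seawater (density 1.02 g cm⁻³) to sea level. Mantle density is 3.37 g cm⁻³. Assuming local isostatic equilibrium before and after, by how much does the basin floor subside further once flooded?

0.938 km

After flooding the water column is d + s deep. Its weight must equal the weight of mantle displaced by the extra subsidence s: (d + s) ρ_w = s ρ_m.
s = d ρ_w / (ρ_m − ρ_w) = 2.16 km × 1.02/(3.37 − 1.02) = 0.938 km.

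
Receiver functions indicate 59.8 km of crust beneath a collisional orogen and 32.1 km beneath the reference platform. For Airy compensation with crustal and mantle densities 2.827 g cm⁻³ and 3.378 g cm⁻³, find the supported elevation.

4.52 km

Excess crust Δ = 59.8 km − 32.1 km = 27.7 km, split between elevation h and root r with h + r = Δ.
Airy balance ρ_c h = (ρ_m − ρ_c) r gives r = h ρ_c/(ρ_m − ρ_c), so h (1 + ρ_c/(ρ_m − ρ_c)) = Δ, i.e. h = Δ (ρ_m − ρ_c)/ρ_m.
h = 27.7 km × 0.551/3.378 = 4.52 km.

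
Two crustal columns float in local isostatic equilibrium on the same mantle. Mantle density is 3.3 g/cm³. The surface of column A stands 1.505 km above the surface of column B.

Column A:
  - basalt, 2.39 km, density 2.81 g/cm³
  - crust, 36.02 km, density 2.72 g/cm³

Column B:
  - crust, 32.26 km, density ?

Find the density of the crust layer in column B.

2.77 g/cm³

Take the compensation level at the base of the deeper column (depth z_c below the surface of column A) and equate Σ ρ_i t_i down to z_c; mantle fills any gap and the z_c terms cancel.
Column A: 2.39×2.81 + 36.02×2.72 + (z_c − 38.41)×3.3
Column B: 1.505×0 + 32.26×ρ + (z_c − 1.505 − 32.26)×3.3
The z_c×3.3 term appears on both sides and cancels. Collect the known terms of each column as K = Σ(ρt)_known − 3.3 × (depth of known layers): K_A = 104.6903 − 3.3×38.41 = −22.0627; K_B = 0 − 3.3×(1.505 + 32.26) = −111.4245.
Balance: K_A = K_B + 32.26×ρ, so ρ = (K_A − K_B)/32.26 = 89.3618/32.26 = 2.77 g/cm³.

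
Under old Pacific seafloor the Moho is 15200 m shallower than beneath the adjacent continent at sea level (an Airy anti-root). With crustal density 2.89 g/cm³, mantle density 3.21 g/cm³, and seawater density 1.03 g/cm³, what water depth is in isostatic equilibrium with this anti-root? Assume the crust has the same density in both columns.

2620 m

Replacing a thickness d of crust by seawater at the top must be balanced by replacing crust with mantle at the base: d (ρ_c − ρ_w) = a (ρ_m − ρ_c).
d = a (ρ_m − ρ_c)/(ρ_c − ρ_w) = 15200 m × 0.32/1.86 = 2620 m.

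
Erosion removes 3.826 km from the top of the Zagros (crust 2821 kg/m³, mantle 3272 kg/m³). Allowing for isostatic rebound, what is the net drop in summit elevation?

0.527 km

Rebound u = e ρ_c/ρ_m = 3.826 km × 2821/3272 = 3.299 km.
Net surface drop = e − u = 3.826 km − 3.299 km = e (ρ_m − ρ_c)/ρ_m = 0.527 km.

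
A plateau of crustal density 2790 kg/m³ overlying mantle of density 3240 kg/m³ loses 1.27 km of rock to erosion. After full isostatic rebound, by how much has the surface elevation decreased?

0.176 km

Rebound u = e ρ_c/ρ_m = 1.27 km × 2790/3240 = 1.094 km.
Net surface drop = e − u = 1.27 km − 1.094 km = e (ρ_m − ρ_c)/ρ_m = 0.176 km.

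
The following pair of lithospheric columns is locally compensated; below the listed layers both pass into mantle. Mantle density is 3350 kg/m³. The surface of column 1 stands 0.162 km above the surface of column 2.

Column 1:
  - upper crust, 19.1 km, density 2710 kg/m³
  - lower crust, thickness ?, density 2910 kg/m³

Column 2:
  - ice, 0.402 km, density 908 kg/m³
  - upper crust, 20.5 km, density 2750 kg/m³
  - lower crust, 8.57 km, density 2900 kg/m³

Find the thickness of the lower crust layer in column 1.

12.4 km

Take the compensation level at the base of the deeper column (depth z_c below the surface of column 1) and equate Σ ρ_i t_i down to z_c; mantle fills any gap and the z_c terms cancel.
Column 1: 19.1×2710 + x×2910 + (z_c − 19.1 − x)×3350
Column 2: 0.162×0 + 0.402×908 + 20.5×2750 + 8.57×2900 + (z_c − 0.162 − 29.472)×3350
The z_c×3350 term appears on both sides and cancels. Collect the known terms of each column as K = Σ(ρt)_known − 3350 × (depth of known layers): K_1 = 51761 − 3350×19.1 = −12224; K_2 = 81593.016 − 3350×(0.162 + 29.472) = −17680.884.
Balance: K_1 − x×(3350 − 2910) = K_2, so x = (K_1 − K_2)/(3350 − 2910) = 5456.88/440 = 12.4 km.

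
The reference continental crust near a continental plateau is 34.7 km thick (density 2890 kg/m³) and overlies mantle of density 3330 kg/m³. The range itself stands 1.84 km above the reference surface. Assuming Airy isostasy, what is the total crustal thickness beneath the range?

48.6 km

Root depth r = h ρ_c / (ρ_m − ρ_c) = 1.84 km × 2890 / 440 = 12.09 km.
Total thickness = T + h + r = 34.7 km + 1.84 km + 12.09 km = 48.6 km.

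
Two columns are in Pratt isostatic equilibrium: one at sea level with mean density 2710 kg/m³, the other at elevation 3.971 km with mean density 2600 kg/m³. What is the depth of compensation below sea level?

93.9 km

ρ_ref D = ρ (D + h) → D (ρ_ref − ρ) = ρ h.
D = ρ h/(ρ_ref − ρ) = 2600 × 3.971 km/(2710 − 2600) = 93.9 km.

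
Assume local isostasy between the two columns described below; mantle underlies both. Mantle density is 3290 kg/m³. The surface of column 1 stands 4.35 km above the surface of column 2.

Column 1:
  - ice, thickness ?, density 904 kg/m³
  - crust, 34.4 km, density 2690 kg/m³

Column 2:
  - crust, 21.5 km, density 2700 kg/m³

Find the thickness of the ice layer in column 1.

Take the compensation level at the base of the deeper column (depth z_c below the surface of column 1) and equate Σ ρ_i t_i down to z_c; mantle fills any gap and the z_c terms cancel.
Column 1: x×904 + 34.4×2690 + (z_c − 34.4 − x)×3290
Column 2: 4.35×0 + 21.5×2700 + (z_c − 4.35 − 21.5)×3290
The z_c×3290 term appears on both sides and cancels. Collect the known terms of each column as K = Σ(ρt)_known − 3290 × (depth of known layers): K_1 = 92536 − 3290×34.4 = −20640; K_2 = 58050 − 3290×(4.35 + 21.5) = −26996.5.
Balance: K_1 − x×(3290 − 904) = K_2, so x = (K_1 − K_2)/(3290 − 904) = 6356.5/2386 = 2.66 km.

2.66 km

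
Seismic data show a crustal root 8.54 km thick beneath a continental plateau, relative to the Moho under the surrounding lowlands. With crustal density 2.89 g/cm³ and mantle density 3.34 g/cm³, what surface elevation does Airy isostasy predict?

1.33 km

Balancing pressure at the compensation depth: ρ_c h = (ρ_m − ρ_c) r.
h = r (ρ_m − ρ_c) / ρ_c = 8.54 km × (3.34 − 2.89) / 2.89 = 1.33 km.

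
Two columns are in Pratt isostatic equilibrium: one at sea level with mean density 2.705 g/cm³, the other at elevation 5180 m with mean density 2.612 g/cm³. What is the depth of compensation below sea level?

145000 m

ρ_ref D = ρ (D + h) → D (ρ_ref − ρ) = ρ h.
D = ρ h/(ρ_ref − ρ) = 2.612 × 5180 m/(2.705 − 2.612) = 145000 m.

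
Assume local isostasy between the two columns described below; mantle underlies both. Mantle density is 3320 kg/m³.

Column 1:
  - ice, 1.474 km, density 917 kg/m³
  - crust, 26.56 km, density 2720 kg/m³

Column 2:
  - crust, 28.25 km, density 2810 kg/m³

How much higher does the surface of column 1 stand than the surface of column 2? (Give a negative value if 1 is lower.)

1.53 km

For any compensation level in the mantle, the mantle terms cancel and isostasy reduces to e = (Σt_1 − Σt_2) − (Σ(ρt)_1 − Σ(ρt)_2) / ρ_m.
Σt_1 = 28.034 km; Σt_2 = 28.25 km; Σ(ρt)_1 = 73594.858; Σ(ρt)_2 = 79382.5 (in km·kg/m³).
e = (28.034 − 28.25) − (73594.858 − 79382.5) / 3320 = 1.53 km.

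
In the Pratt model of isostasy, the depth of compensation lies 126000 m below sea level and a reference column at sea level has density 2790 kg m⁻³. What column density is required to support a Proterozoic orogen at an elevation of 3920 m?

Pratt balance: ρ_ref D = ρ (D + h).
ρ = ρ_ref D/(D + h) = 2790 × 126000 m/(126000 m + 3920 m) = 2710 kg m⁻³.

2710 kg m⁻³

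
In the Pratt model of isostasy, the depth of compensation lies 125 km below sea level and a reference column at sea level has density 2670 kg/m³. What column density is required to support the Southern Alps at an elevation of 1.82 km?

Pratt balance: ρ_ref D = ρ (D + h).
ρ = ρ_ref D/(D + h) = 2670 × 125 km/(125 km + 1.82 km) = 2630 kg/m³.

2630 kg/m³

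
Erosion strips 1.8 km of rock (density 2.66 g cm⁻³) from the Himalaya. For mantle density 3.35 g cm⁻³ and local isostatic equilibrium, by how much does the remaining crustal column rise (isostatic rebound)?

1.43 km

Unloading: uplift u = e ρ_c/ρ_m = 1.8 km × 2.66/3.35 = 1.43 km.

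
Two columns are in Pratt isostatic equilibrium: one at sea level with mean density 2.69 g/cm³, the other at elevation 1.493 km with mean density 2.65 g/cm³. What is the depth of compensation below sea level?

98.9 km

ρ_ref D = ρ (D + h) → D (ρ_ref − ρ) = ρ h.
D = ρ h/(ρ_ref − ρ) = 2.65 × 1.493 km/(2.69 − 2.65) = 98.9 km.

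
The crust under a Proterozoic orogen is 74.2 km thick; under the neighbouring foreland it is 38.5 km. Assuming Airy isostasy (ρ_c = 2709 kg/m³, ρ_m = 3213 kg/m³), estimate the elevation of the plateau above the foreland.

5.6 km

Excess crust Δ = 74.2 km − 38.5 km = 35.7 km, split between elevation h and root r with h + r = Δ.
Airy balance ρ_c h = (ρ_m − ρ_c) r gives r = h ρ_c/(ρ_m − ρ_c), so h (1 + ρ_c/(ρ_m − ρ_c)) = Δ, i.e. h = Δ (ρ_m − ρ_c)/ρ_m.
h = 35.7 km × 504/3213 = 5.6 km.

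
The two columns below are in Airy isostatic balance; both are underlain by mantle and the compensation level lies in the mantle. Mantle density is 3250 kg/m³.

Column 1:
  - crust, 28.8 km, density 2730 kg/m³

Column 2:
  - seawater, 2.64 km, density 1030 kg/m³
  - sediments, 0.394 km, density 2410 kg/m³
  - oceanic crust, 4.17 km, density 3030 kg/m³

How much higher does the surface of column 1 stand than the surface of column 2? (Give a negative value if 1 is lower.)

2.42 km

For any compensation level in the mantle, the mantle terms cancel and isostasy reduces to e = (Σt_1 − Σt_2) − (Σ(ρt)_1 − Σ(ρt)_2) / ρ_m.
Σt_1 = 28.8 km; Σt_2 = 7.204 km; Σ(ρt)_1 = 78624; Σ(ρt)_2 = 16303.84 (in km·kg/m³).
e = (28.8 − 7.204) − (78624 − 16303.84) / 3250 = 2.42 km.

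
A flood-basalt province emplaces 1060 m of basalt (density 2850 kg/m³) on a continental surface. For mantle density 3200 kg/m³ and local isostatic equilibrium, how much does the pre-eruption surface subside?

944 m

Subaerial loading: s = t ρ_load / ρ_m.
s = 1060 m × 2850/3200 = 944 m.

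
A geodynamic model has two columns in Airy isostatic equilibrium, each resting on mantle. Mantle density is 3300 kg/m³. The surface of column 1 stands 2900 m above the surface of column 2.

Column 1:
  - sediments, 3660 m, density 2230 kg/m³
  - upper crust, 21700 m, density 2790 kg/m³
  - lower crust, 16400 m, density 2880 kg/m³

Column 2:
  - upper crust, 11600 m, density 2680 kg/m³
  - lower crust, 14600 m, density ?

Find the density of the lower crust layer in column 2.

2950 kg/m³

Take the compensation level at the base of the deeper column (depth z_c below the surface of column 1) and equate Σ ρ_i t_i down to z_c; mantle fills any gap and the z_c terms cancel.
Column 1: 3660×2230 + 21700×2790 + 16400×2880 + (z_c − 41760)×3300
Column 2: 2900×0 + 11600×2680 + 14600×ρ + (z_c − 2900 − 26200)×3300
The z_c×3300 term appears on both sides and cancels. Collect the known terms of each column as K = Σ(ρt)_known − 3300 × (depth of known layers): K_1 = 115936800 − 3300×41760 = −21871200; K_2 = 31088000 − 3300×(2900 + 26200) = −64942000.
Balance: K_1 = K_2 + 14600×ρ, so ρ = (K_1 − K_2)/14600 = 43070800/14600 = 2950 kg/m³.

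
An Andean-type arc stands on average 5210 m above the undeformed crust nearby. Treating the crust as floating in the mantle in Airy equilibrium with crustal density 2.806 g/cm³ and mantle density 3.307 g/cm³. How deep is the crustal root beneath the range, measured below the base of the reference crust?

29200 m

For local isostatic compensation: the weight of the topography is balanced by the buoyancy of the root, ρ_c h = (ρ_m − ρ_c) r.
r = h · ρ_c / (ρ_m − ρ_c) = 5210 m × 2.806 / (3.307 − 2.806) = 29200 m.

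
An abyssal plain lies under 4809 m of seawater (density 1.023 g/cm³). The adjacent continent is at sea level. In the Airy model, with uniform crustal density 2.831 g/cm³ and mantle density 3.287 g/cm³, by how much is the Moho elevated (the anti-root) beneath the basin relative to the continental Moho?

19100 m

Balancing pressure at the compensation depth: replacing crust with seawater at the top is compensated by replacing crust with mantle at the base: d (ρ_c − ρ_w) = a (ρ_m − ρ_c).
a = d (ρ_c − ρ_w)/(ρ_m − ρ_c) = 4809 m × 1.808/0.456 = 19100 m.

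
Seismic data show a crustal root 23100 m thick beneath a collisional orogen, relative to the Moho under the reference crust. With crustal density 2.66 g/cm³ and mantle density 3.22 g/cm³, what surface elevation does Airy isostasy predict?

4860 m

Equating mass per unit area of the two columns: ρ_c h = (ρ_m − ρ_c) r.
h = r (ρ_m − ρ_c) / ρ_c = 23100 m × (3.22 − 2.66) / 2.66 = 4860 m.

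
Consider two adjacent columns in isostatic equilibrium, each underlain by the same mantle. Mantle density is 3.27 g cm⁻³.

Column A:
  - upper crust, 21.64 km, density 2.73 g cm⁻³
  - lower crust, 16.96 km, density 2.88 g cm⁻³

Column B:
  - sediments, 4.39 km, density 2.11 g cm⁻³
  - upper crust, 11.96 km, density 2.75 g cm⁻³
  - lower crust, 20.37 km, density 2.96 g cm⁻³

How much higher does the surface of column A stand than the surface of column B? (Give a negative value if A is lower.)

0.206 km

For any compensation level in the mantle, the mantle terms cancel and isostasy reduces to e = (Σt_A − Σt_B) − (Σ(ρt)_A − Σ(ρt)_B) / ρ_m.
Σt_A = 38.6 km; Σt_B = 36.72 km; Σ(ρt)_A = 107.922; Σ(ρt)_B = 102.4481 (in km·g cm⁻³).
e = (38.6 − 36.72) − (107.922 − 102.4481) / 3.27 = 0.206 km.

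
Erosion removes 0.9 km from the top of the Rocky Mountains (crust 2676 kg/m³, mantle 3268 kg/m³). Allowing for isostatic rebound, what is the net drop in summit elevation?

Rebound u = e ρ_c/ρ_m = 0.9 km × 2676/3268 = 0.737 km.
Net surface drop = e − u = 0.9 km − 0.737 km = e (ρ_m − ρ_c)/ρ_m = 0.163 km.

0.163 km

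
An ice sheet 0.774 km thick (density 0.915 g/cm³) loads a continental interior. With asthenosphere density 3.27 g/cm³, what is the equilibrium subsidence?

0.217 km

In Airy isostatic equilibrium: the ice load ρ_ice t is balanced by mantle displaced below, ρ_m s.
s = t ρ_ice / ρ_m = 0.774 km × 0.915/3.27 = 0.217 km.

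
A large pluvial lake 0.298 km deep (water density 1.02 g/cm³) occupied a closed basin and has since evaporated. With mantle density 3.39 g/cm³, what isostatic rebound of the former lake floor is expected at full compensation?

0.0897 km

u = d ρ_w/ρ_m = 0.298 km × 1.02/3.39 = 0.0897 km.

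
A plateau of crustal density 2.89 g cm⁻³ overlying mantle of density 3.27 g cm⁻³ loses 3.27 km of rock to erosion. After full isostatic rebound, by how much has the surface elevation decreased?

Rebound u = e ρ_c/ρ_m = 3.27 km × 2.89/3.27 = 2.89 km.
Net surface drop = e − u = 3.27 km − 2.89 km = e (ρ_m − ρ_c)/ρ_m = 0.38 km.

0.38 km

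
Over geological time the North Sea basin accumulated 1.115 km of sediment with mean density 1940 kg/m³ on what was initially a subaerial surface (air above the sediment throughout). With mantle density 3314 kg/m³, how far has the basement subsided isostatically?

0.653 km

Subaerial load: s = t ρ_sed / ρ_m = 1.115 km × 1940/3314 = 0.653 km.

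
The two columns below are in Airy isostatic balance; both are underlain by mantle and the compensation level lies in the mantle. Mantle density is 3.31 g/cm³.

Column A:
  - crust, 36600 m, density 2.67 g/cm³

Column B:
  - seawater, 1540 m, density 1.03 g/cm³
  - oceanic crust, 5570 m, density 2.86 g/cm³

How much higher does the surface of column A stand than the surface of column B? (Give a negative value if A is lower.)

For any compensation level in the mantle, the mantle terms cancel and isostasy reduces to e = (Σt_A − Σt_B) − (Σ(ρt)_A − Σ(ρt)_B) / ρ_m.
Σt_A = 36600 m; Σt_B = 7110 m; Σ(ρt)_A = 97722; Σ(ρt)_B = 17516.4 (in m·g/cm³).
e = (36600 − 7110) − (97722 − 17516.4) / 3.31 = 5260 m.

5260 m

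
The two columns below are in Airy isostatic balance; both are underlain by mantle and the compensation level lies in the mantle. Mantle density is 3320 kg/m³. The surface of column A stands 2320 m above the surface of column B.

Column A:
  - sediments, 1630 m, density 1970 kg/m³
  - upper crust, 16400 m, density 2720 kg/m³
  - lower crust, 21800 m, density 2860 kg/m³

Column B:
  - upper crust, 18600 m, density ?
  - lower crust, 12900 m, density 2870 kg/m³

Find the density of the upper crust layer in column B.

2860 kg/m³

Take the compensation level at the base of the deeper column (depth z_c below the surface of column A) and equate Σ ρ_i t_i down to z_c; mantle fills any gap and the z_c terms cancel.
Column A: 1630×1970 + 16400×2720 + 21800×2860 + (z_c − 39830)×3320
Column B: 2320×0 + 18600×ρ + 12900×2870 + (z_c − 2320 − 31500)×3320
The z_c×3320 term appears on both sides and cancels. Collect the known terms of each column as K = Σ(ρt)_known − 3320 × (depth of known layers): K_A = 110167100 − 3320×39830 = −22068500; K_B = 37023000 − 3320×(2320 + 31500) = −75259400.
Balance: K_A = K_B + 18600×ρ, so ρ = (K_A − K_B)/18600 = 53190900/18600 = 2860 kg/m³.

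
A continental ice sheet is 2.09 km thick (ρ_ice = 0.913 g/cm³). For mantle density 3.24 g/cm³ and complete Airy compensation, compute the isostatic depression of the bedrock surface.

Equating mass per unit area of the two columns: the ice load ρ_ice t is balanced by mantle displaced below, ρ_m s.
s = t ρ_ice / ρ_m = 2.09 km × 0.913/3.24 = 0.589 km.

0.589 km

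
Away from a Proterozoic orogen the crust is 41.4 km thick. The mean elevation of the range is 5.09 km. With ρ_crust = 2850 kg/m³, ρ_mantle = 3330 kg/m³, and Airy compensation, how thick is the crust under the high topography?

76.7 km

Root depth r = h ρ_c / (ρ_m − ρ_c) = 5.09 km × 2850 / 480 = 30.22 km.
Total thickness = T + h + r = 41.4 km + 5.09 km + 30.22 km = 76.7 km.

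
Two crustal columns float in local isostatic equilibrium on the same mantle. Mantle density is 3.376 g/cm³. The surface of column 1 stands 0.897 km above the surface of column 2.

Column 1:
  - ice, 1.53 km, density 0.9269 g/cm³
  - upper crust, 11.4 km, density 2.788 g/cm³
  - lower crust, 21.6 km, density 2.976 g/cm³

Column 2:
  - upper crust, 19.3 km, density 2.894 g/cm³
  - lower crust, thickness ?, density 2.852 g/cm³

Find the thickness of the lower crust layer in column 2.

Take the compensation level at the base of the deeper column (depth z_c below the surface of column 1) and equate Σ ρ_i t_i down to z_c; mantle fills any gap and the z_c terms cancel.
Column 1: 1.53×0.9269 + 11.4×2.788 + 21.6×2.976 + (z_c − 34.53)×3.376
Column 2: 0.897×0 + 19.3×2.894 + x×2.852 + (z_c − 0.897 − 19.3 − x)×3.376
The z_c×3.376 term appears on both sides and cancels. Collect the known terms of each column as K = Σ(ρt)_known − 3.376 × (depth of known layers): K_1 = 97.482957 − 3.376×34.53 = −19.090323; K_2 = 55.8542 − 3.376×(0.897 + 19.3) = −12.330872.
Balance: K_1 = K_2 − x×(3.376 − 2.852), so x = (K_2 − K_1)/(3.376 − 2.852) = 6.75945/0.524 = 12.9 km.

12.9 km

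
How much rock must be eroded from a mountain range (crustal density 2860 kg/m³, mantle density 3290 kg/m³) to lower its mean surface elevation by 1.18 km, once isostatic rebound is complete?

9.03 km

Net drop Δ = e − u = e − e ρ_c/ρ_m = e (ρ_m − ρ_c)/ρ_m.
e = Δ ρ_m/(ρ_m − ρ_c) = 1.18 km × 3290/430 = 9.03 km.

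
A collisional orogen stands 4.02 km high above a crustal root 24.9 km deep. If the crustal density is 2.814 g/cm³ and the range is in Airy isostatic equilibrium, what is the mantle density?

3.27 g/cm³

Airy balance: ρ_c h = (ρ_m − ρ_c) r → ρ_m = ρ_c (1 + h/r).
ρ_m = 2.814 × (1 + 4.02 km/24.9 km) = 3.27 g/cm³.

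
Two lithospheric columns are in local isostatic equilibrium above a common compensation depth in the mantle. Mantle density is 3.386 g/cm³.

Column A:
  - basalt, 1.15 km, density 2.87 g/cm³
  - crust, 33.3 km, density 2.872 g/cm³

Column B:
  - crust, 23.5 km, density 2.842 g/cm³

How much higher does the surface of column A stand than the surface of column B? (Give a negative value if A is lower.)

For any compensation level in the mantle, the mantle terms cancel and isostasy reduces to e = (Σt_A − Σt_B) − (Σ(ρt)_A − Σ(ρt)_B) / ρ_m.
Σt_A = 34.45 km; Σt_B = 23.5 km; Σ(ρt)_A = 98.9381; Σ(ρt)_B = 66.787 (in km·g/cm³).
e = (34.45 − 23.5) − (98.9381 − 66.787) / 3.386 = 1.45 km.

1.45 km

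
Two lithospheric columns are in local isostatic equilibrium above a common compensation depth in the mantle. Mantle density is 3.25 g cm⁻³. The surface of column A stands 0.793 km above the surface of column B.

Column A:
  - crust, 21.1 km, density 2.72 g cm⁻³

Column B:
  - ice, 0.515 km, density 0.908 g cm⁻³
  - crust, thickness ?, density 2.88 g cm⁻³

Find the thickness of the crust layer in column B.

20 km

Take the compensation level at the base of the deeper column (depth z_c below the surface of column A) and equate Σ ρ_i t_i down to z_c; mantle fills any gap and the z_c terms cancel.
Column A: 21.1×2.72 + (z_c − 21.1)×3.25
Column B: 0.793×0 + 0.515×0.908 + x×2.88 + (z_c − 0.793 − 0.515 − x)×3.25
The z_c×3.25 term appears on both sides and cancels. Collect the known terms of each column as K = Σ(ρt)_known − 3.25 × (depth of known layers): K_A = 57.392 − 3.25×21.1 = −11.183; K_B = 0.46762 − 3.25×(0.793 + 0.515) = −3.78338.
Balance: K_A = K_B − x×(3.25 − 2.88), so x = (K_B − K_A)/(3.25 − 2.88) = 7.39962/0.37 = 20 km.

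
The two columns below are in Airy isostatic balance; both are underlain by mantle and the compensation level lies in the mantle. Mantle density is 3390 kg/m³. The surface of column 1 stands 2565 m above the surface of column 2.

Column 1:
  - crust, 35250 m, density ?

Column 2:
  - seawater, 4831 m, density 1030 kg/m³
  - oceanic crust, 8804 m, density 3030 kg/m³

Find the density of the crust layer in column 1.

2730 kg/m³

Take the compensation level at the base of the deeper column (depth z_c below the surface of column 1) and equate Σ ρ_i t_i down to z_c; mantle fills any gap and the z_c terms cancel.
Column 1: 35250×ρ + (z_c − 35250)×3390
Column 2: 2565×0 + 4831×1030 + 8804×3030 + (z_c − 2565 − 13635)×3390
The z_c×3390 term appears on both sides and cancels. Collect the known terms of each column as K = Σ(ρt)_known − 3390 × (depth of known layers): K_1 = 0 − 3390×35250 = −119497500; K_2 = 31652050 − 3390×(2565 + 13635) = −23265950.
Balance: K_1 + 35250×ρ = K_2, so ρ = (K_2 − K_1)/35250 = 96231600/35250 = 2730 kg/m³.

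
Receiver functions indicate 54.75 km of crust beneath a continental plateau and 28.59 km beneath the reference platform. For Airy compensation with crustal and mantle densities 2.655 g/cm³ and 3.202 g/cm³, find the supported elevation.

4.47 km

Excess crust Δ = 54.75 km − 28.59 km = 26.16 km, split between elevation h and root r with h + r = Δ.
Airy balance ρ_c h = (ρ_m − ρ_c) r gives r = h ρ_c/(ρ_m − ρ_c), so h (1 + ρ_c/(ρ_m − ρ_c)) = Δ, i.e. h = Δ (ρ_m − ρ_c)/ρ_m.
h = 26.16 km × 0.547/3.202 = 4.47 km.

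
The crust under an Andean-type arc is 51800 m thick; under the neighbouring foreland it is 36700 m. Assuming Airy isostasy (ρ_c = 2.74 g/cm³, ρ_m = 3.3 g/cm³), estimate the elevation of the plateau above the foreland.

Excess crust Δ = 51800 m − 36700 m = 15100 m, split between elevation h and root r with h + r = Δ.
Airy balance ρ_c h = (ρ_m − ρ_c) r gives r = h ρ_c/(ρ_m − ρ_c), so h (1 + ρ_c/(ρ_m − ρ_c)) = Δ, i.e. h = Δ (ρ_m − ρ_c)/ρ_m.
h = 15100 m × 0.56/3.3 = 2560 m.

2560 m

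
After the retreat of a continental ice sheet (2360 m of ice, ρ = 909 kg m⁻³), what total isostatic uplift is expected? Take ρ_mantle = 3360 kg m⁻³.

638 m

Removing the load lets mantle flow back in; uplift u satisfies ρ_ice t = ρ_m u.
u = t ρ_ice/ρ_m = 2360 m × 909/3360 = 638 m.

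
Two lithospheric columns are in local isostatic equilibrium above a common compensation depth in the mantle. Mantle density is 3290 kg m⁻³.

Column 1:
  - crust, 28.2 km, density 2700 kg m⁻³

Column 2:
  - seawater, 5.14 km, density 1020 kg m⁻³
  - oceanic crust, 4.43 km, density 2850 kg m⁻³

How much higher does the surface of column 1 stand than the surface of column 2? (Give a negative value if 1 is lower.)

For any compensation level in the mantle, the mantle terms cancel and isostasy reduces to e = (Σt_1 − Σt_2) − (Σ(ρt)_1 − Σ(ρt)_2) / ρ_m.
Σt_1 = 28.2 km; Σt_2 = 9.57 km; Σ(ρt)_1 = 76140; Σ(ρt)_2 = 17868.3 (in km·kg m⁻³).
e = (28.2 − 9.57) − (76140 − 17868.3) / 3290 = 0.918 km.

0.918 km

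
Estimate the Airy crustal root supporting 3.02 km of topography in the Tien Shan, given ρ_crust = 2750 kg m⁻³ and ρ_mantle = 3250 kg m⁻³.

16.6 km

Balancing pressure at the compensation depth: the weight of the topography is balanced by the buoyancy of the root, ρ_c h = (ρ_m − ρ_c) r.
r = h · ρ_c / (ρ_m − ρ_c) = 3.02 km × 2750 / (3250 − 2750) = 16.6 km.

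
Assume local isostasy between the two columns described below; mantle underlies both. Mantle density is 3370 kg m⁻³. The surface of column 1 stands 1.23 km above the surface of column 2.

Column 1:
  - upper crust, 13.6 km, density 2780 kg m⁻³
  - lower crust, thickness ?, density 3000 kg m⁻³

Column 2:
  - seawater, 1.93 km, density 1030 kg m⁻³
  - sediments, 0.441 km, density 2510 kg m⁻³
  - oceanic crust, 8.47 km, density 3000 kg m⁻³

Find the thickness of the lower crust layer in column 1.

Take the compensation level at the base of the deeper column (depth z_c below the surface of column 1) and equate Σ ρ_i t_i down to z_c; mantle fills any gap and the z_c terms cancel.
Column 1: 13.6×2780 + x×3000 + (z_c − 13.6 − x)×3370
Column 2: 1.23×0 + 1.93×1030 + 0.441×2510 + 8.47×3000 + (z_c − 1.23 − 10.841)×3370
The z_c×3370 term appears on both sides and cancels. Collect the known terms of each column as K = Σ(ρt)_known − 3370 × (depth of known layers): K_1 = 37808 − 3370×13.6 = −8024; K_2 = 28504.81 − 3370×(1.23 + 10.841) = −12174.46.
Balance: K_1 − x×(3370 − 3000) = K_2, so x = (K_1 − K_2)/(3370 − 3000) = 4150.46/370 = 11.2 km.

11.2 km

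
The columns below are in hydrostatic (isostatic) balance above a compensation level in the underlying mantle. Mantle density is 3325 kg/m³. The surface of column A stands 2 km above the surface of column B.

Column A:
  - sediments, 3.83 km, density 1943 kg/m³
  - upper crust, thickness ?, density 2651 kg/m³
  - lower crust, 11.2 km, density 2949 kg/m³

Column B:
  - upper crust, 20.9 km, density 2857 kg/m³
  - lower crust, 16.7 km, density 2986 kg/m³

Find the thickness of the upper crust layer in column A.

Take the compensation level at the base of the deeper column (depth z_c below the surface of column A) and equate Σ ρ_i t_i down to z_c; mantle fills any gap and the z_c terms cancel.
Column A: 3.83×1943 + x×2651 + 11.2×2949 + (z_c − 15.03 − x)×3325
Column B: 2×0 + 20.9×2857 + 16.7×2986 + (z_c − 2 − 37.6)×3325
The z_c×3325 term appears on both sides and cancels. Collect the known terms of each column as K = Σ(ρt)_known − 3325 × (depth of known layers): K_A = 40470.49 − 3325×15.03 = −9504.26; K_B = 109577.5 − 3325×(2 + 37.6) = −22092.5.
Balance: K_A − x×(3325 − 2651) = K_B, so x = (K_A − K_B)/(3325 − 2651) = 12588.2/674 = 18.7 km.

18.7 km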